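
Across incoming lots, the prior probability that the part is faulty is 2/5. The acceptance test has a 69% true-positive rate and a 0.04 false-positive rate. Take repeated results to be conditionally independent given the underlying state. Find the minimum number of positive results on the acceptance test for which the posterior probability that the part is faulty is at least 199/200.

Prior odds = 0.4/0.6 = 2/3.
Likelihood ratio of a positive result = 0.69/0.04 = 17.25.
Target odds: 0.995 ÷ 0.005 = 199.
Require 17.25ⁿ ≥ 199 ÷ (2/3) = 298.5.
17.25² = 297.5625 falls short of 298.5 but 17.25³ = 5132.953125 reaches it, so n = 3.

3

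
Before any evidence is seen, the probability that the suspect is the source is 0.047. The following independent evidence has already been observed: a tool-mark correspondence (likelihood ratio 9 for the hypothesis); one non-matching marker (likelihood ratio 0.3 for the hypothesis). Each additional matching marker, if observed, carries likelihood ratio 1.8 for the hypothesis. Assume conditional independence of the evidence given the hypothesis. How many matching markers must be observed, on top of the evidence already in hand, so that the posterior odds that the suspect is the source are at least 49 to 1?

11

Prior odds = 0.047/0.953 = 47/953.
Combined Bayes factor of the evidence already in hand = 9 × 0.3 = 2.7.
Odds after that evidence = (47/953) × 2.7 = 1269/9530.
Target odds = 49.
Need 1.8ⁿ ≥ 49 ÷ (1269/9530) = 466970/1269.
1.8¹⁰ ≈357.047 falls short of 466970/1269 but 1.8¹¹ ≈642.684 reaches it, so n = 11.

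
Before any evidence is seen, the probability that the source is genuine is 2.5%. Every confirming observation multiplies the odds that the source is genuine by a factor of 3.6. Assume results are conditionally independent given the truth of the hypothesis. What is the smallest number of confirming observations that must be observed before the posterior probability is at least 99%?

7

Prior odds: 0.025 ÷ 0.975 = 1/39.
Likelihood ratio per confirming observation = 3.6.
Target posterior odds = 0.99/0.01 = 99.
Require 3.6ⁿ ≥ 99 ÷ (1/39) = 3861.
3.6⁶ = 34012224/15625 falls short of 3861 but 3.6⁷ = 612220032/78125 reaches it, so n = 7.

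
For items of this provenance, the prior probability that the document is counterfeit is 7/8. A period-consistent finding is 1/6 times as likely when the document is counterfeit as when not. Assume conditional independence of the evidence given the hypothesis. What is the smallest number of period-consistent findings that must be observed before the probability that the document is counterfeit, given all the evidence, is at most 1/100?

4

Prior odds: 0.875 ÷ 0.125 = 7.
Likelihood ratio per period-consistent finding = 1/6.
Target posterior odds = 0.01/0.99 = 1/99.
Need 7 × (1/6)ⁿ ≤ 1/99, i.e. (1/6)ⁿ ≤ 1/693.
(1/6)³ = 1/216 is still above 1/693 but (1/6)⁴ = 1/1296 is at or below it, so n = 4.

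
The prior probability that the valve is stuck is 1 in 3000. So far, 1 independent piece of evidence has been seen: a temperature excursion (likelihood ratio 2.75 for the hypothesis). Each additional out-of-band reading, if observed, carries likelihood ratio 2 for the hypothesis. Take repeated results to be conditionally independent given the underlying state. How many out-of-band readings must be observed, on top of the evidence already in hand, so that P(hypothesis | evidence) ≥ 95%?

15

Prior odds = (1/3000)/(2999/3000) = 1/2999.
Bayes factor of the evidence already in hand = 2.75.
Odds after that evidence = (1/2999) × 2.75 = 11/11996.
Target odds = 0.95/0.05 = 19.
Need 2ⁿ ≥ 19 ÷ (11/11996) = 227924/11.
2¹⁴ = 16384 falls short of 227924/11 but 2¹⁵ = 32768 reaches it, so n = 15.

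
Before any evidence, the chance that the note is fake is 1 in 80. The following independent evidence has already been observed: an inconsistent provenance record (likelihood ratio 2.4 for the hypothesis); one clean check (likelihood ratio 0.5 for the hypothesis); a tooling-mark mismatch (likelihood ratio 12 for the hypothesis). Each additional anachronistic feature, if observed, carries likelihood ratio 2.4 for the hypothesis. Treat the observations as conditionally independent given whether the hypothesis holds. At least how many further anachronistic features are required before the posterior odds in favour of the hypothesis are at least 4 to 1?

4

Prior odds = 0.0125/0.9875 = 1/79.
Combined Bayes factor of the evidence already in hand = 2.4 × 0.5 × 12 = 14.4.
Odds after that evidence = (1/79) × 14.4 = 72/395.
Target odds = 4.
Need 2.4ⁿ ≥ 4 ÷ (72/395) = 395/18.
2.4³ = 13.824 falls short of 395/18 but 2.4⁴ = 33.1776 reaches it, so n = 4.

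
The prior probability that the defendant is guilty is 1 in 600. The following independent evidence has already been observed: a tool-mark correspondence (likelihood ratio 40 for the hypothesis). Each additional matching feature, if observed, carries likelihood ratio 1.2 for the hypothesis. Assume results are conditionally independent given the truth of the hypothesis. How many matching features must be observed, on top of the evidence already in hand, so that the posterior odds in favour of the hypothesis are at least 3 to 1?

21

Prior odds = (1/600)/(599/600) = 1/599.
Bayes factor of the evidence already in hand = 40.
Odds after that evidence = (1/599) × 40 = 40/599.
Target odds = 3.
Need 1.2ⁿ ≥ 3 ÷ (40/599) = 44.925.
1.2²⁰ ≈38.3376 falls short of 44.925 but 1.2²¹ ≈46.0051 reaches it, so n = 21.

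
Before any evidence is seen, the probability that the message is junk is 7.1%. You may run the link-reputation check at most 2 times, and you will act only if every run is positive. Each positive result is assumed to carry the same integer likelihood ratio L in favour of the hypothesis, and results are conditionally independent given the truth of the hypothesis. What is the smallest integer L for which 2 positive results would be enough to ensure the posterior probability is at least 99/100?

36

Prior odds = 0.071/0.929 = 71/929.
Target odds = 0.99/0.01 = 99.
Need L² ≥ 99 ÷ (71/929) = 91971/71.
35² = 1225 < 91971/71 ≤ 1296 = 36², so L = 36.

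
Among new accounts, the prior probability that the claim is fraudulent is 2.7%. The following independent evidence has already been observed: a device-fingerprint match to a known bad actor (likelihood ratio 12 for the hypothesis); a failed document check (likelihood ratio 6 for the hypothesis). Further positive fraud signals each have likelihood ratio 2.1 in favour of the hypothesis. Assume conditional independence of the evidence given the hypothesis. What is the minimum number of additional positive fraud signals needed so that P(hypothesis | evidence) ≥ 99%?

Prior odds = 0.027/0.973 = 27/973.
Combined Bayes factor of the evidence already in hand = 12 × 6 = 72.
Odds after that evidence = (27/973) × 72 = 1944/973.
Target odds = 0.99/0.01 = 99.
Need 2.1ⁿ ≥ 99 ÷ (1944/973) = 10703/216.
2.1⁵ = 4084101/100000 falls short of 10703/216 but 2.1⁶ = 85766121/1000000 reaches it, so n = 6.

6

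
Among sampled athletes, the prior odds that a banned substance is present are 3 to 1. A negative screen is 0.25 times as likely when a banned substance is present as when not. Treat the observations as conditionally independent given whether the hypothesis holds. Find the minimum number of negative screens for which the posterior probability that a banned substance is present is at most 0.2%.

Prior odds = 3.
Likelihood ratio per negative screen = 0.25.
Target odds: 0.002 ÷ 0.998 = 1/499.
Need 3 × 0.25ⁿ ≤ 1/499, i.e. 0.25ⁿ ≤ 1/1497.
0.25⁵ = 1/1024 is still above 1/1497 but 0.25⁶ = 1/4096 is at or below it, so n = 6.

6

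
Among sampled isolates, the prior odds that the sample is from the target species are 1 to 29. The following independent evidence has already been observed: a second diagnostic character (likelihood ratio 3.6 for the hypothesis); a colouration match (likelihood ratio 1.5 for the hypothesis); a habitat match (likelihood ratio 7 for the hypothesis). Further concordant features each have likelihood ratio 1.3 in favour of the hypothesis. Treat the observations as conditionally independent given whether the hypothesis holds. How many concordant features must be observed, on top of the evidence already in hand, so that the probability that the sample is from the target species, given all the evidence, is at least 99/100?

Prior odds = 1/29.
Combined Bayes factor of the evidence already in hand = 3.6 × 1.5 × 7 = 37.8.
Odds after that evidence = (1/29) × 37.8 = 189/145.
Target odds = 0.99/0.01 = 99.
Need 1.3ⁿ ≥ 99 ÷ (189/145) = 1595/21.
1.3¹⁶ ≈66.5417 falls short of 1595/21 but 1.3¹⁷ ≈86.5042 reaches it, so n = 17.

17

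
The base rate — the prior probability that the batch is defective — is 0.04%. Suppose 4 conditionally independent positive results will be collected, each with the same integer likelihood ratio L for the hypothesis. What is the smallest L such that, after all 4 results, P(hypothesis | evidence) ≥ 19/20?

Prior odds = 0.0004/0.9996 = 1/2499.
Target odds = 0.95/0.05 = 19.
Need L⁴ ≥ 19 ÷ (1/2499) = 47481.
14⁴ = 38416 < 47481 ≤ 50625 = 15⁴, so L = 15.

15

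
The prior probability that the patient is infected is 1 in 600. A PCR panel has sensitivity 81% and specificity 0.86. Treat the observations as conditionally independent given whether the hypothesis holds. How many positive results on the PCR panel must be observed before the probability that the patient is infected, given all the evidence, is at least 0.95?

Prior odds: (1/600) ÷ (599/600) = 1/599.
False-positive rate = 1 − 0.86 = 0.14; likelihood ratio of a positive = 0.81/0.14 = 81/14.
Target odds: 0.95 ÷ 0.05 = 19.
Require (81/14)ⁿ ≥ 19 ÷ (1/599) = 11381.
(81/14)⁵ ≈6483.13 falls short of 11381 but (81/14)⁶ ≈37509.6 reaches it, so n = 6.

6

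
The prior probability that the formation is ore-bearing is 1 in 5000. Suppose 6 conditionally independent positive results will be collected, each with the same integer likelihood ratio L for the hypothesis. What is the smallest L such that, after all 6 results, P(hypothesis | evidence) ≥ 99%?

9

Prior odds = 0.0002/0.9998 = 1/4999.
Target odds = 0.99/0.01 = 99.
Need L⁶ ≥ 99 ÷ (1/4999) = 494901.
8⁶ = 262144 < 494901 ≤ 531441 = 9⁶, so L = 9.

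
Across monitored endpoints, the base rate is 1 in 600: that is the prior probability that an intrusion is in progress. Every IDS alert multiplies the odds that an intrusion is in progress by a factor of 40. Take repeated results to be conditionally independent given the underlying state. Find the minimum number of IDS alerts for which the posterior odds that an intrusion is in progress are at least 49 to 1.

3

Prior odds: (1/600) ÷ (599/600) = 1/599.
Likelihood ratio per IDS alert = 40.
Target odds = 49.
Require 40ⁿ ≥ 49 ÷ (1/599) = 29351.
40² = 1600 falls short of 29351 but 40³ = 64000 reaches it, so n = 3.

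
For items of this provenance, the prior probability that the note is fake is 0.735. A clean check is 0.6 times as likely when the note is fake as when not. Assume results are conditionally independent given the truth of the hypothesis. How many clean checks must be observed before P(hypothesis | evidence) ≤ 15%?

Prior odds = 0.735/0.265 = 147/53.
Likelihood ratio per clean check = 0.6.
Target odds: 0.15 ÷ 0.85 = 3/17.
Need (147/53) × 0.6ⁿ ≤ 3/17, i.e. 0.6ⁿ ≤ 53/833.
0.6⁵ = 0.07776 is still above 53/833 but 0.6⁶ = 729/15625 is at or below it, so n = 6.

6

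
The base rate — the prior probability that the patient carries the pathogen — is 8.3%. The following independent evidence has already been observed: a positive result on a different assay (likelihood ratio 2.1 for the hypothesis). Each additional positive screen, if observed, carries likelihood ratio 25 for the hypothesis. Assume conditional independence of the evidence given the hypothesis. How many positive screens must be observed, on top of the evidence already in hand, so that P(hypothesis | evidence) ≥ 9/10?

Prior odds = 0.083/0.917 = 83/917.
Bayes factor of the evidence already in hand = 2.1.
Odds after that evidence = (83/917) × 2.1 = 249/1310.
Target odds = 0.9/0.1 = 9.
Need 25ⁿ ≥ 9 ÷ (249/1310) = 3930/83.
25¹ = 25 falls short of 3930/83 but 25² = 625 reaches it, so n = 2.

2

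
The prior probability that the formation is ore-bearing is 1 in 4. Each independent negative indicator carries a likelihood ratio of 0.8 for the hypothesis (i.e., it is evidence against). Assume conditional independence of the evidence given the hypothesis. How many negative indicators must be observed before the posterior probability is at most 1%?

Prior odds: 0.25 ÷ 0.75 = 1/3.
Likelihood ratio per negative indicator = 0.8.
Target posterior odds = 0.01/0.99 = 1/99.
Require 0.8ⁿ ≤ 1/99 ÷ (1/3) = 1/33.
0.8¹⁵ ≈0.0351844 is still above 1/33 but 0.8¹⁶ ≈0.0281475 is at or below it, so n = 16.

16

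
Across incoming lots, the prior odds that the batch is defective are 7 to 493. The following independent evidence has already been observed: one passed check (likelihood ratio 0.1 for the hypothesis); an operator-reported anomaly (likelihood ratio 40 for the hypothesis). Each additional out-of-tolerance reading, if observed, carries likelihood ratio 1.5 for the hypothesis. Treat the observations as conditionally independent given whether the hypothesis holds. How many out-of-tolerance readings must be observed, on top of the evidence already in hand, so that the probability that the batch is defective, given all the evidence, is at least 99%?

19

Prior odds = 7/493.
Combined Bayes factor of the evidence already in hand = 0.1 × 40 = 4.
Odds after that evidence = (7/493) × 4 = 28/493.
Target odds = 0.99/0.01 = 99.
Need 1.5ⁿ ≥ 99 ÷ (28/493) = 48807/28.
1.5¹⁸ = 387420489/262144 falls short of 48807/28 but 1.5¹⁹ ≈2216.84 reaches it, so n = 19.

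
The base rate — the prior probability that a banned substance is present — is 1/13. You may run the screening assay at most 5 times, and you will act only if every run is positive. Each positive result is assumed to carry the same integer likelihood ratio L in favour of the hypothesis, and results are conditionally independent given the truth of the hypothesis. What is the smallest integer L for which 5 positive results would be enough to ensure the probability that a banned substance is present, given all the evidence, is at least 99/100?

Prior odds = (1/13)/(12/13) = 1/12.
Target odds = 0.99/0.01 = 99.
Need L⁵ ≥ 99 ÷ (1/12) = 1188.
4⁵ = 1024 < 1188 ≤ 3125 = 5⁵, so L = 5.

5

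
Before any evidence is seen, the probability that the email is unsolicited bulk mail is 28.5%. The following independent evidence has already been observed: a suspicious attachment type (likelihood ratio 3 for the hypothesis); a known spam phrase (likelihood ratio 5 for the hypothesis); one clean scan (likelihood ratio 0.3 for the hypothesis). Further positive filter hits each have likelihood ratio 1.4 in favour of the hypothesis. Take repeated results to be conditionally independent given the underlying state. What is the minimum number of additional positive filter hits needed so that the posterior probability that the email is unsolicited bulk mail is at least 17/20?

Prior odds = 0.285/0.715 = 57/143.
Combined Bayes factor of the evidence already in hand = 3 × 5 × 0.3 = 4.5.
Odds after that evidence = (57/143) × 4.5 = 513/286.
Target odds = 0.85/0.15 = 17/3.
Need 1.4ⁿ ≥ 17/3 ÷ (513/286) = 4862/1539.
1.4³ = 2.744 falls short of 4862/1539 but 1.4⁴ = 3.8416 reaches it, so n = 4.

4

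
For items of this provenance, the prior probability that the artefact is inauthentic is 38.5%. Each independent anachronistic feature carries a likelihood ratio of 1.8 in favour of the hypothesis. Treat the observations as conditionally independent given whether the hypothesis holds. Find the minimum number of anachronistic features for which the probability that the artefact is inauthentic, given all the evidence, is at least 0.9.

5

Prior odds = 0.385/0.615 = 77/123.
Likelihood ratio per anachronistic feature = 1.8.
Target odds: 0.9 ÷ 0.1 = 9.
Require 1.8ⁿ ≥ 9 ÷ (77/123) = 1107/77.
1.8⁴ = 10.4976 falls short of 1107/77 but 1.8⁵ = 18.89568 reaches it, so n = 5.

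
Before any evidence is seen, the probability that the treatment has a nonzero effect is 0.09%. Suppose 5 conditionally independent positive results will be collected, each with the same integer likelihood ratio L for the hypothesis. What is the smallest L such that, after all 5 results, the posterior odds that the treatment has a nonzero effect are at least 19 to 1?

Prior odds = 0.0009/0.9991 = 9/9991.
Target odds = 19.
Need L⁵ ≥ 19 ÷ (9/9991) = 189829/9.
7⁵ = 16807 < 189829/9 ≤ 32768 = 8⁵, so L = 8.

8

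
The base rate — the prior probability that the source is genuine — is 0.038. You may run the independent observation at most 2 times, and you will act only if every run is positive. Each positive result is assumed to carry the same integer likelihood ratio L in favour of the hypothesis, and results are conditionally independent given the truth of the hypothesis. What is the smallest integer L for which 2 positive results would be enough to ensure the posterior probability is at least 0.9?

16

Prior odds = 0.038/0.962 = 19/481.
Target odds = 0.9/0.1 = 9.
Need L² ≥ 9 ÷ (19/481) = 4329/19.
15² = 225 < 4329/19 ≤ 256 = 16², so L = 16.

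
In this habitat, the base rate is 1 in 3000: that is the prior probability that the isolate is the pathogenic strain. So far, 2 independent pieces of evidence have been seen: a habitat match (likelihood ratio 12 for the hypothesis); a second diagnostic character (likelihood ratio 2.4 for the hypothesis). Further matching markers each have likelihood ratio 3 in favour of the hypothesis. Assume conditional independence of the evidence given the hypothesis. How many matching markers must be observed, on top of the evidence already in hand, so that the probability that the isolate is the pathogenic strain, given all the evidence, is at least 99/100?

Prior odds = (1/3000)/(2999/3000) = 1/2999.
Combined Bayes factor of the evidence already in hand = 12 × 2.4 = 28.8.
Odds after that evidence = (1/2999) × 28.8 = 144/14995.
Target odds = 0.99/0.01 = 99.
Need 3ⁿ ≥ 99 ÷ (144/14995) = 10309.0625.
3⁸ = 6561 falls short of 10309.0625 but 3⁹ = 19683 reaches it, so n = 9.

9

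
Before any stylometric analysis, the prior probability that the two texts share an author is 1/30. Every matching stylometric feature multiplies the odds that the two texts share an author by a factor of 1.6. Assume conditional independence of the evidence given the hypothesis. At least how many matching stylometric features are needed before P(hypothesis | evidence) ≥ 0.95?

Prior odds = (1/30)/(29/30) = 1/29.
Likelihood ratio per matching stylometric feature = 1.6.
Target posterior odds = 0.95/0.05 = 19.
Require 1.6ⁿ ≥ 19 ÷ (1/29) = 551.
1.6¹³ ≈450.36 falls short of 551 but 1.6¹⁴ ≈720.576 reaches it, so n = 14.

14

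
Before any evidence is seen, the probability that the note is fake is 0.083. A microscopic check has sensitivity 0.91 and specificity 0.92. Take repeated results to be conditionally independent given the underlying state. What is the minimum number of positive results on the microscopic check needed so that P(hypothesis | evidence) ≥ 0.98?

Prior odds: 0.083 ÷ 0.917 = 83/917.
False-positive rate = 1 − 0.92 = 0.08; likelihood ratio of a positive = 0.91/0.08 = 11.375.
Target odds: 0.98 ÷ 0.02 = 49.
Need (83/917) × 11.375ⁿ ≥ 49, i.e. 11.375ⁿ ≥ 44933/83.
11.375² = 129.390625 falls short of 44933/83 but 11.375³ = 753571/512 reaches it, so n = 3.

3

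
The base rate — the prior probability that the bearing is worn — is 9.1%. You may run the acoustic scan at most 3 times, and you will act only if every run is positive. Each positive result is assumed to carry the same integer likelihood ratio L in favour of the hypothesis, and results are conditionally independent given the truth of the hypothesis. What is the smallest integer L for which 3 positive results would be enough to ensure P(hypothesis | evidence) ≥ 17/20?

4

Prior odds = 0.091/0.909 = 91/909.
Target odds = 0.85/0.15 = 17/3.
Need L³ ≥ 17/3 ÷ (91/909) = 5151/91.
3³ = 27 < 5151/91 ≤ 64 = 4³, so L = 4.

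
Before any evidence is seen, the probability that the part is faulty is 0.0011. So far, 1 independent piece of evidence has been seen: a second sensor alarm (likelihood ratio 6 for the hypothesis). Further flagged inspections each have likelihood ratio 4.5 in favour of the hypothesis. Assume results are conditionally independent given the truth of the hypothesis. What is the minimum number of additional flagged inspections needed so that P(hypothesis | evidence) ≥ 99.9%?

8

Prior odds = 0.0011/0.9989 = 11/9989.
Bayes factor of the evidence already in hand = 6.
Odds after that evidence = (11/9989) × 6 = 66/9989.
Target odds = 0.999/0.001 = 999.
Need 4.5ⁿ ≥ 999 ÷ (66/9989) = 3326337/22.
4.5⁷ = 4782969/128 falls short of 3326337/22 but 4.5⁸ = 43046721/256 reaches it, so n = 8.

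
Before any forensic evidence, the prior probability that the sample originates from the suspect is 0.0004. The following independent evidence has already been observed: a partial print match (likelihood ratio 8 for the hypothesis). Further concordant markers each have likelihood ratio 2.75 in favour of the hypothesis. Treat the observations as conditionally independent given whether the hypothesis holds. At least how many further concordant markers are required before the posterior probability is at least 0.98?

Prior odds = 0.0004/0.9996 = 1/2499.
Bayes factor of the evidence already in hand = 8.
Odds after that evidence = (1/2499) × 8 = 8/2499.
Target odds = 0.98/0.02 = 49.
Need 2.75ⁿ ≥ 49 ÷ (8/2499) = 15306.375.
2.75⁹ ≈8994.86 falls short of 15306.375 but 2.75¹⁰ ≈24735.9 reaches it, so n = 10.

10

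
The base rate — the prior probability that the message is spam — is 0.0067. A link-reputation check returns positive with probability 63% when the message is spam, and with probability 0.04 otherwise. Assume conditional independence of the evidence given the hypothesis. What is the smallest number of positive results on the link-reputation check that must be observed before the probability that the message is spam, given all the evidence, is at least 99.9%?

Prior odds: 0.0067 ÷ 0.9933 = 67/9933.
Likelihood ratio of a positive result = 0.63/0.04 = 15.75.
Target posterior odds = 0.999/0.001 = 999.
Need (67/9933) × 15.75ⁿ ≥ 999, i.e. 15.75ⁿ ≥ 9923067/67.
15.75⁴ = 15752961/256 falls short of 9923067/67 but 15.75⁵ = 992436543/1024 reaches it, so n = 5.

5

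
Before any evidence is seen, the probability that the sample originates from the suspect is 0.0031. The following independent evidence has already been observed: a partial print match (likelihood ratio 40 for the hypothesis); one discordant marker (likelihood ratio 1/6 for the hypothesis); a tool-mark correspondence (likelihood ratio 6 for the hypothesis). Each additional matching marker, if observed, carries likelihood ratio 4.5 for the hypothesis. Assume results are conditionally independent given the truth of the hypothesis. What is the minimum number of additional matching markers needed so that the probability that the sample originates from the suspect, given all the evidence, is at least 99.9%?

6

Prior odds = 0.0031/0.9969 = 31/9969.
Combined Bayes factor of the evidence already in hand = 40 × (1/6) × 6 = 40.
Odds after that evidence = (31/9969) × 40 = 1240/9969.
Target odds = 0.999/0.001 = 999.
Need 4.5ⁿ ≥ 999 ÷ (1240/9969) = 9959031/1240.
4.5⁵ = 1845.28125 falls short of 9959031/1240 but 4.5⁶ = 8303.765625 reaches it, so n = 6.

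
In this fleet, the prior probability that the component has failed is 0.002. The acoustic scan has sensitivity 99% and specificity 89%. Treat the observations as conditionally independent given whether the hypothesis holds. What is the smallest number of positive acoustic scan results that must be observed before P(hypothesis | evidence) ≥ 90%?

4

Prior odds = 0.002/0.998 = 1/499.
False-positive rate = 1 − 0.89 = 0.11; likelihood ratio of a positive = 0.99/0.11 = 9.
Target odds: 0.9 ÷ 0.1 = 9.
Require 9ⁿ ≥ 9 ÷ (1/499) = 4491.
9³ = 729 falls short of 4491 but 9⁴ = 6561 reaches it, so n = 4.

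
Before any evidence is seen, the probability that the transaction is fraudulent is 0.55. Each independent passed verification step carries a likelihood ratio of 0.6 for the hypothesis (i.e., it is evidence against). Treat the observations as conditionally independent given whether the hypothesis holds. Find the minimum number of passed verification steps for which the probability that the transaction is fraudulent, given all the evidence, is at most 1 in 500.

13

Prior odds: 0.55 ÷ 0.45 = 11/9.
Likelihood ratio per passed verification step = 0.6.
Target odds: 0.002 ÷ 0.998 = 1/499.
Require 0.6ⁿ ≤ 1/499 ÷ (11/9) = 9/5489.
0.6¹² = 531441/244140625 is still above 9/5489 but 0.6¹³ ≈0.00130607 is at or below it, so n = 13.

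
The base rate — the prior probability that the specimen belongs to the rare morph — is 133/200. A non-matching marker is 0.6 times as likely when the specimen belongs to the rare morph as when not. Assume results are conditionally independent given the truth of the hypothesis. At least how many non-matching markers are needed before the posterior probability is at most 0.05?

Prior odds = 0.665/0.335 = 133/67.
Likelihood ratio per non-matching marker = 0.6.
Target odds: 0.05 ÷ 0.95 = 1/19.
Need (133/67) × 0.6ⁿ ≤ 1/19, i.e. 0.6ⁿ ≤ 67/2527.
0.6⁷ = 2187/78125 is still above 67/2527 but 0.6⁸ = 6561/390625 is at or below it, so n = 8.

8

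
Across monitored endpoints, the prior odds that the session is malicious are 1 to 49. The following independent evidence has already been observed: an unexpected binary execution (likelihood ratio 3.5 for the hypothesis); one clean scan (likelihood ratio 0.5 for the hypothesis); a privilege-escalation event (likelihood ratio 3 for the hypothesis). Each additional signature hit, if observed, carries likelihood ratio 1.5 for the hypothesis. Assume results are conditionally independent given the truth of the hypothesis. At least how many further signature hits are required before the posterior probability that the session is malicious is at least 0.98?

16

Prior odds = 1/49.
Combined Bayes factor of the evidence already in hand = 3.5 × 0.5 × 3 = 5.25.
Odds after that evidence = (1/49) × 5.25 = 3/28.
Target odds = 0.98/0.02 = 49.
Need 1.5ⁿ ≥ 49 ÷ (3/28) = 1372/3.
1.5¹⁵ = 14348907/32768 falls short of 1372/3 but 1.5¹⁶ = 43046721/65536 reaches it, so n = 16.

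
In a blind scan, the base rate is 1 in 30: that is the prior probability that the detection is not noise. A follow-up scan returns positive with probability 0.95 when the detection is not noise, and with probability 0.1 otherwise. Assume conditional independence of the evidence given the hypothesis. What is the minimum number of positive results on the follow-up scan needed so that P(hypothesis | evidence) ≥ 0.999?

5

Prior odds = (1/30)/(29/30) = 1/29.
Likelihood ratio of a positive result = 0.95/0.1 = 9.5.
Target posterior odds = 0.999/0.001 = 999.
Require 9.5ⁿ ≥ 999 ÷ (1/29) = 28971.
9.5⁴ = 8145.0625 falls short of 28971 but 9.5⁵ = 77378.09375 reaches it, so n = 5.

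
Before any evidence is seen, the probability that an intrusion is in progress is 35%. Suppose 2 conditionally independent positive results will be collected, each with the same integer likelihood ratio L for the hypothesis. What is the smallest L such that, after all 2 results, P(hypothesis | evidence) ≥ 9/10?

Prior odds = 0.35/0.65 = 7/13.
Target odds = 0.9/0.1 = 9.
Need L² ≥ 9 ÷ (7/13) = 117/7.
4² = 16 < 117/7 ≤ 25 = 5², so L = 5.

5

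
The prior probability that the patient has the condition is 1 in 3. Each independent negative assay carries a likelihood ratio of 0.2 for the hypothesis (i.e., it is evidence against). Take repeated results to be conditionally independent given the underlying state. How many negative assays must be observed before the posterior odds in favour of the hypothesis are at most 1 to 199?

Prior odds: (1/3) ÷ (2/3) = 0.5.
Likelihood ratio per negative assay = 0.2.
Target odds = 1/199.
Need 0.5 × 0.2ⁿ ≤ 1/199, i.e. 0.2ⁿ ≤ 2/199.
0.2² = 0.04 is still above 2/199 but 0.2³ = 0.008 is at or below it, so n = 3.

3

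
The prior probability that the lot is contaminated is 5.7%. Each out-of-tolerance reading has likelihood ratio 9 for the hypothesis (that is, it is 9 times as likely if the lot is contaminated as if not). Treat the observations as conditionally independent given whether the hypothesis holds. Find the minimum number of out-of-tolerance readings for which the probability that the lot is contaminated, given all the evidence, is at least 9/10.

Prior odds: 0.057 ÷ 0.943 = 57/943.
Likelihood ratio per out-of-tolerance reading = 9.
Target odds: 0.9 ÷ 0.1 = 9.
Need (57/943) × 9ⁿ ≥ 9, i.e. 9ⁿ ≥ 2829/19.
9² = 81 falls short of 2829/19 but 9³ = 729 reaches it, so n = 3.

3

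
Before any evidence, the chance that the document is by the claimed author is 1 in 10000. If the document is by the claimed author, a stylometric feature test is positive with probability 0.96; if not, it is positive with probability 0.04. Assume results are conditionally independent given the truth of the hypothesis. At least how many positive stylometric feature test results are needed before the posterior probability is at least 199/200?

5

Prior odds: 0.0001 ÷ 0.9999 = 1/9999.
Likelihood ratio of a positive = 0.96/0.04 = 24.
Target posterior odds = 0.995/0.005 = 199.
Require 24ⁿ ≥ 199 ÷ (1/9999) = 1989801.
24⁴ = 331776 falls short of 1989801 but 24⁵ = 7962624 reaches it, so n = 5.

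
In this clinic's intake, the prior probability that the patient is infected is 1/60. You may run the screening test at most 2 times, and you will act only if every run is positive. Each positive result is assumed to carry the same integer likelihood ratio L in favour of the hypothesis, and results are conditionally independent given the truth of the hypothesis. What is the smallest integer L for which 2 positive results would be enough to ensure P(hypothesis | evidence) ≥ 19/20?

34

Prior odds = (1/60)/(59/60) = 1/59.
Target odds = 0.95/0.05 = 19.
Need L² ≥ 19 ÷ (1/59) = 1121.
33² = 1089 < 1121 ≤ 1156 = 34², so L = 34.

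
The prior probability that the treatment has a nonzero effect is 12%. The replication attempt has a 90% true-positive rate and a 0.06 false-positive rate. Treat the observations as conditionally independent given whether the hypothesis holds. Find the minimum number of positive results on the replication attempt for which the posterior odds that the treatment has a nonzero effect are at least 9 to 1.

2

Prior odds = 0.12/0.88 = 3/22.
Likelihood ratio of a positive result = 0.9/0.06 = 15.
Target odds = 9.
Require 15ⁿ ≥ 9 ÷ (3/22) = 66.
15¹ = 15 falls short of 66 but 15² = 225 reaches it, so n = 2.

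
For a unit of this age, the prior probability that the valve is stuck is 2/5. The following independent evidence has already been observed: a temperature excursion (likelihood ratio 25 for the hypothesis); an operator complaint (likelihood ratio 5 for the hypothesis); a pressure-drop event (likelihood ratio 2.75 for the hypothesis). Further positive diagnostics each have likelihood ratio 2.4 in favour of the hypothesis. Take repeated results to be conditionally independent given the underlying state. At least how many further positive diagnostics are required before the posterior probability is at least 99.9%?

2

Prior odds = 0.4/0.6 = 2/3.
Combined Bayes factor of the evidence already in hand = 25 × 5 × 2.75 = 343.75.
Odds after that evidence = (2/3) × 343.75 = 1375/6.
Target odds = 0.999/0.001 = 999.
Need 2.4ⁿ ≥ 999 ÷ (1375/6) = 5994/1375.
2.4¹ = 2.4 falls short of 5994/1375 but 2.4² = 5.76 reaches it, so n = 2.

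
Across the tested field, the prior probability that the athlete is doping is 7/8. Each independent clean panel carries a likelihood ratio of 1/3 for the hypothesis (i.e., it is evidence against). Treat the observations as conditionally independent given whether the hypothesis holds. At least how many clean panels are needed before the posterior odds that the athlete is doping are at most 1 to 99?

Prior odds = 0.875/0.125 = 7.
Likelihood ratio per clean panel = 1/3.
Target odds = 1/99.
Need 7 × (1/3)ⁿ ≤ 1/99, i.e. (1/3)ⁿ ≤ 1/693.
(1/3)⁵ = 1/243 is still above 1/693 but (1/3)⁶ = 1/729 is at or below it, so n = 6.

6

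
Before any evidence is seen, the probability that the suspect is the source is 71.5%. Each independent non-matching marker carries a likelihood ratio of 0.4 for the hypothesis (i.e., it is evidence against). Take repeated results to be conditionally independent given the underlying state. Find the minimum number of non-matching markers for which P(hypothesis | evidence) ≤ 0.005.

7

Prior odds = 0.715/0.285 = 143/57.
Likelihood ratio per non-matching marker = 0.4.
Target odds: 0.005 ÷ 0.995 = 1/199.
Need (143/57) × 0.4ⁿ ≤ 1/199, i.e. 0.4ⁿ ≤ 57/28457.
0.4⁶ = 64/15625 is still above 57/28457 but 0.4⁷ = 128/78125 is at or below it, so n = 7.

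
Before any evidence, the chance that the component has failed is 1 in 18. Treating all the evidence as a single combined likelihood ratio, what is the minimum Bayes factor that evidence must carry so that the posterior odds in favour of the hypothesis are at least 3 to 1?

51

Prior odds = (1/18)/(17/18) = 1/17.
Target odds = 3.
Required Bayes factor = 3 ÷ (1/17) = 51.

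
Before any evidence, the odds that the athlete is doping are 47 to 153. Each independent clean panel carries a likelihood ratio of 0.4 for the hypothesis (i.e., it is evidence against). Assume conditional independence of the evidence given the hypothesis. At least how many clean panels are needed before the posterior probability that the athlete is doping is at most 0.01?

4

Prior odds = 47/153.
Likelihood ratio per clean panel = 0.4.
Target odds: 0.01 ÷ 0.99 = 1/99.
Need (47/153) × 0.4ⁿ ≤ 1/99, i.e. 0.4ⁿ ≤ 17/517.
0.4³ = 0.064 is still above 17/517 but 0.4⁴ = 0.0256 is at or below it, so n = 4.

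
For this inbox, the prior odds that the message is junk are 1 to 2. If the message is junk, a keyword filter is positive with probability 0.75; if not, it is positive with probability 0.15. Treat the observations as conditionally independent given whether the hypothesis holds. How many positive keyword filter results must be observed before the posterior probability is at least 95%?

Prior odds = 0.5.
Likelihood ratio of a positive = 0.75/0.15 = 5.
Target odds: 0.95 ÷ 0.05 = 19.
Need 0.5 × 5ⁿ ≥ 19, i.e. 5ⁿ ≥ 38.
5² = 25 falls short of 38 but 5³ = 125 reaches it, so n = 3.

3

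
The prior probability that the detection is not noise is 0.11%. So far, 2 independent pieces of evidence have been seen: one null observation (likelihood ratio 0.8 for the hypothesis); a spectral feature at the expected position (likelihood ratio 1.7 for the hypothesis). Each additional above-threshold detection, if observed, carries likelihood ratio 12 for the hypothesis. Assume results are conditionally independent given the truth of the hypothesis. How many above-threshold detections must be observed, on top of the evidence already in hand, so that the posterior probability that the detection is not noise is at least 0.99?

Prior odds = 0.0011/0.9989 = 11/9989.
Combined Bayes factor of the evidence already in hand = 0.8 × 1.7 = 1.36.
Odds after that evidence = (11/9989) × 1.36 = 374/249725.
Target odds = 0.99/0.01 = 99.
Need 12ⁿ ≥ 99 ÷ (374/249725) = 2247525/34.
12⁴ = 20736 falls short of 2247525/34 but 12⁵ = 248832 reaches it, so n = 5.

5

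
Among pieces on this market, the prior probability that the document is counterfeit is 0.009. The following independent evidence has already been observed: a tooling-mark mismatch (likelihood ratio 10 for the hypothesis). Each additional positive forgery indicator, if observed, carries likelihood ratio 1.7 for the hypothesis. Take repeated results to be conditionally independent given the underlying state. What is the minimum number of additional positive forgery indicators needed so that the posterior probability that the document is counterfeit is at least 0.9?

Prior odds = 0.009/0.991 = 9/991.
Bayes factor of the evidence already in hand = 10.
Odds after that evidence = (9/991) × 10 = 90/991.
Target odds = 0.9/0.1 = 9.
Need 1.7ⁿ ≥ 9 ÷ (90/991) = 99.1.
1.7⁸ ≈69.7576 falls short of 99.1 but 1.7⁹ ≈118.588 reaches it, so n = 9.

9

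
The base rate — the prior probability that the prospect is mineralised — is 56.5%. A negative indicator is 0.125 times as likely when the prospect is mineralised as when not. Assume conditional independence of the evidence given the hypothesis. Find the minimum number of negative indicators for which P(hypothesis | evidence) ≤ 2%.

2

Prior odds = 0.565/0.435 = 113/87.
Likelihood ratio per negative indicator = 0.125.
Target posterior odds = 0.02/0.98 = 1/49.
Need (113/87) × 0.125ⁿ ≤ 1/49, i.e. 0.125ⁿ ≤ 87/5537.
0.125¹ = 0.125 is still above 87/5537 but 0.125² = 0.015625 is at or below it, so n = 2.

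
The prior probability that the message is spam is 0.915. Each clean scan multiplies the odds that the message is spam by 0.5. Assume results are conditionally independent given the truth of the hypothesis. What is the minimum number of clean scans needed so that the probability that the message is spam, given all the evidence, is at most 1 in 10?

7

Prior odds = 0.915/0.085 = 183/17.
Likelihood ratio per clean scan = 0.5.
Target odds: 0.1 ÷ 0.9 = 1/9.
Need (183/17) × 0.5ⁿ ≤ 1/9, i.e. 0.5ⁿ ≤ 17/1647.
0.5⁶ = 0.015625 is still above 17/1647 but 0.5⁷ = 0.0078125 is at or below it, so n = 7.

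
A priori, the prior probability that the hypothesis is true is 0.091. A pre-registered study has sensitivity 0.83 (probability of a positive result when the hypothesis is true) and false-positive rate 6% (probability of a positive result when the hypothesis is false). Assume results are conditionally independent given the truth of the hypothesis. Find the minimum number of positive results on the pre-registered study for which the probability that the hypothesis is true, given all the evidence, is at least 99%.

Prior odds = 0.091/0.909 = 91/909.
Likelihood ratio of a positive result = 0.83/0.06 = 83/6.
Target odds: 0.99 ÷ 0.01 = 99.
Need (91/909) × (83/6)ⁿ ≥ 99, i.e. (83/6)ⁿ ≥ 89991/91.
(83/6)² = 6889/36 falls short of 89991/91 but (83/6)³ = 571787/216 reaches it, so n = 3.

3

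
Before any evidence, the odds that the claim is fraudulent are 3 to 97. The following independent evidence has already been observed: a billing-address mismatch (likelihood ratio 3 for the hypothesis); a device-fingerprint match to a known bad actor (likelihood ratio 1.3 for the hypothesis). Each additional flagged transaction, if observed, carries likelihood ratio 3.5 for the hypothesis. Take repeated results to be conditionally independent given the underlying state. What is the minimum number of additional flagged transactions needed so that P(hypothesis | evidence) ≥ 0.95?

Prior odds = 3/97.
Combined Bayes factor of the evidence already in hand = 3 × 1.3 = 3.9.
Odds after that evidence = (3/97) × 3.9 = 117/970.
Target odds = 0.95/0.05 = 19.
Need 3.5ⁿ ≥ 19 ÷ (117/970) = 18430/117.
3.5⁴ = 150.0625 falls short of 18430/117 but 3.5⁵ = 525.21875 reaches it, so n = 5.

5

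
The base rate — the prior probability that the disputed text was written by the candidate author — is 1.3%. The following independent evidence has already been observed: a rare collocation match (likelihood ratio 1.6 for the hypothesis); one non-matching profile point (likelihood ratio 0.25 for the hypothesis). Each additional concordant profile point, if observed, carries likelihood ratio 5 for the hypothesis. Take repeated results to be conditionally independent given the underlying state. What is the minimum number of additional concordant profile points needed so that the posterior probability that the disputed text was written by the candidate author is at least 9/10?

5

Prior odds = 0.013/0.987 = 13/987.
Combined Bayes factor of the evidence already in hand = 1.6 × 0.25 = 0.4.
Odds after that evidence = (13/987) × 0.4 = 26/4935.
Target odds = 0.9/0.1 = 9.
Need 5ⁿ ≥ 9 ÷ (26/4935) = 44415/26.
5⁴ = 625 falls short of 44415/26 but 5⁵ = 3125 reaches it, so n = 5.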